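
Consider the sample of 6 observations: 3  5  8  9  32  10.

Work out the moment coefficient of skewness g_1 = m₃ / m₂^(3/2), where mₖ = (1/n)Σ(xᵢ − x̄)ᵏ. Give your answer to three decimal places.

x̄ = (3 + 5 + 8 + 9 + 32 + 10) / 6 = 11.1667
deviations (xᵢ − x̄): -8.1667, -6.1667, -3.1667, -2.1667, 20.8333, -1.1667
Σ(xᵢ − x̄)² = 554.8333 ⇒ m₂ = 554.8333/6 = 92.47222
Σ(xᵢ − x̄)³ = 8219.5556 ⇒ m₃ = 8219.5556/6 = 1369.92593
m₂^(3/2) = 92.47222^(1.5) = 889.23581
g_1 = m₃ / m₂^(3/2) = 1369.92593 / 889.23581 ≈ 1.541

1.541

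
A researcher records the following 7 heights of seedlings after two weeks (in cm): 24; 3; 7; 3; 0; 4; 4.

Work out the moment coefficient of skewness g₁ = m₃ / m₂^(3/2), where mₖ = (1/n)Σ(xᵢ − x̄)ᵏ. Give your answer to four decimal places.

x̄ = (24 + 3 + 7 + 3 + 0 + 4 + 4) / 7 = 6.4286
deviations (xᵢ − x̄): 17.5714, -3.4286, 0.5714, -3.4286, -6.4286, -2.4286, -2.4286
Σ(xᵢ − x̄)² = 385.7143 ⇒ m₂ = 385.7143/7 = 55.10204
Σ(xᵢ − x̄)³ = 5050.5306 ⇒ m₃ = 5050.5306/7 = 721.50437
m₂^(3/2) = 55.10204^(1.5) = 409.02658
g₁ = m₃ / m₂^(3/2) = 721.50437 / 409.02658 ≈ 1.7640

1.7640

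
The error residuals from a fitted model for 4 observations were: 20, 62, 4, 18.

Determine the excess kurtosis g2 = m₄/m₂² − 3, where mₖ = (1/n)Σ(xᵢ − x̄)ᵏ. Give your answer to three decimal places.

-0.828

x̄ = 26.0000
Σ(xᵢ − x̄)² = 1880.0000 ⇒ m₂ = 470.00000
Σ(xᵢ − x̄)⁴ = 1919264.0000 ⇒ m₄ = 479816.00000
m₂² = 220900.00000
g2 = m₄/m₂² − 3 = 2.17210 − 3 ≈ -0.828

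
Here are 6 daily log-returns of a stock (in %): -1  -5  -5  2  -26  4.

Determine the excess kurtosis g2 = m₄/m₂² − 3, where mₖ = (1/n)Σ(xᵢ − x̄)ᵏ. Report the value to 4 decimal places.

0.4564

x̄ = -5.1667
Σ(xᵢ − x̄)² = 586.8333 ⇒ m₂ = 97.80556
Σ(xᵢ − x̄)⁴ = 198380.1528 ⇒ m₄ = 33063.35880
m₂² = 9565.92670
g2 = m₄/m₂² − 3 = 3.45637 − 3 ≈ 0.4564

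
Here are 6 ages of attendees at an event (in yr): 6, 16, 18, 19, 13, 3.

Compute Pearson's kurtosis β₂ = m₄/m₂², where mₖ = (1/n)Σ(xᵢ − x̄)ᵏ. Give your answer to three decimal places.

1.621

x̄ = 12.5000
Σ(xᵢ − x̄)² = 217.5000 ⇒ m₂ = 36.25000
Σ(xᵢ − x̄)⁴ = 12780.3750 ⇒ m₄ = 2130.06250
m₂² = 1314.06250
β₂ = m₄/m₂² = 2130.06250 / 1314.06250 ≈ 1.621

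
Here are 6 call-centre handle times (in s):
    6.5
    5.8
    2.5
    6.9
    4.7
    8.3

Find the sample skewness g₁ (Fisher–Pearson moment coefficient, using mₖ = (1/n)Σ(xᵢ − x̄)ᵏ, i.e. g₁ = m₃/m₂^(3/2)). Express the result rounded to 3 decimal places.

x̄ = (6.5 + 5.8 + 2.5 + 6.9 + 4.7 + 8.3) / 6 = 5.7833
deviations (xᵢ − x̄): 0.7167, 0.0167, -3.2833, 1.1167, -1.0833, 2.5167
Σ(xᵢ − x̄)² = 20.0483 ⇒ m₂ = 20.0483/6 = 3.34139
Σ(xᵢ − x̄)³ = -18.9666 ⇒ m₃ = -18.9666/6 = -3.16109
m₂^(3/2) = 3.34139^(1.5) = 6.10788
g₁ = m₃ / m₂^(3/2) = -3.16109 / 6.10788 ≈ -0.518

-0.518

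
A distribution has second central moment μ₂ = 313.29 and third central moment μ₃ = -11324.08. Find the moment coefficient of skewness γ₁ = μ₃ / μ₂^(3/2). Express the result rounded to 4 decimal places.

σ = √μ₂ = √313.29 = 17.70000
σ³ = μ₂^(3/2) = 5545.23300
γ₁ = μ₃/σ³ = -11324.08 / 5545.23300 ≈ -2.0421

-2.0421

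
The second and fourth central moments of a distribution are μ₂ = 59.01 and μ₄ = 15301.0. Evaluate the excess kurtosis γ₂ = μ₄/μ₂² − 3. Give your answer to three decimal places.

1.394

μ₂² = 59.01² = 3482.18010
μ₄/μ₂² = 15301.0 / 3482.18010 = 4.39409
γ₂ = 4.39409 − 3 ≈ 1.394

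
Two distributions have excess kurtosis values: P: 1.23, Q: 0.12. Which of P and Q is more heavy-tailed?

Higher excess kurtosis ⇒ heavier tails relative to the normal distribution.
1.23 vs 0.12: the larger is 1.23, so P has heavier tails.

P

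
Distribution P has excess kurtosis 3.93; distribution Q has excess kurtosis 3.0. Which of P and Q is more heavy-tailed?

P

Higher excess kurtosis ⇒ heavier tails relative to the normal distribution.
3.93 vs 3.0: the larger is 3.93, so P has heavier tails.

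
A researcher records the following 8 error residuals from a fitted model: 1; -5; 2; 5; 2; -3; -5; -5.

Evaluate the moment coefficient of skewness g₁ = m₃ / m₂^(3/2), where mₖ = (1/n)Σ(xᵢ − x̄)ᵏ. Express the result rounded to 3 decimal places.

0.191

x̄ = (1 - 5 + 2 + 5 + 2 - 3 - 5 - 5) / 8 = -1.0000
deviations (xᵢ − x̄): 2.0000, -4.0000, 3.0000, 6.0000, 3.0000, -2.0000, -4.0000, -4.0000
Σ(xᵢ − x̄)² = 110.0000 ⇒ m₂ = 110.0000/8 = 13.75000
Σ(xᵢ − x̄)³ = 78.0000 ⇒ m₃ = 78.0000/8 = 9.75000
m₂^(3/2) = 13.75000^(1.5) = 50.98636
g₁ = m₃ / m₂^(3/2) = 9.75000 / 50.98636 ≈ 0.191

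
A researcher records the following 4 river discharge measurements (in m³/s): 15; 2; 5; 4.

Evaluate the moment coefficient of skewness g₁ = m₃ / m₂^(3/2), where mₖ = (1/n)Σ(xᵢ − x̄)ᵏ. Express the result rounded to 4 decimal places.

0.9931

x̄ = (15 + 2 + 5 + 4) / 4 = 6.5000
deviations (xᵢ − x̄): 8.5000, -4.5000, -1.5000, -2.5000
Σ(xᵢ − x̄)² = 101.0000 ⇒ m₂ = 101.0000/4 = 25.25000
Σ(xᵢ − x̄)³ = 504.0000 ⇒ m₃ = 504.0000/4 = 126.00000
m₂^(3/2) = 25.25000^(1.5) = 126.87968
g₁ = m₃ / m₂^(3/2) = 126.00000 / 126.87968 ≈ 0.9931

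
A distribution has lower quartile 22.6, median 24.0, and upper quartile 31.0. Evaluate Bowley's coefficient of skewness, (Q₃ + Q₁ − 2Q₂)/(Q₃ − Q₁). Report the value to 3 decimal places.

numerator: Q₃ + Q₁ − 2Q₂ = 31.0 + 22.6 − 2×24.0 = 5.6000
denominator: Q₃ − Q₁ = 31.0 − 22.6 = 8.4000
Bowley skewness = 5.6000 / 8.4000 ≈ 0.667

0.667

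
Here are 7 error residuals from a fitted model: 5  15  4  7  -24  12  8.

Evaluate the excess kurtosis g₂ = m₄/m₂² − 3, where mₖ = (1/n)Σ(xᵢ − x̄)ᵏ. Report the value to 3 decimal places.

x̄ = 3.8571
Σ(xᵢ − x̄)² = 994.8571 ⇒ m₂ = 142.12245
Σ(xᵢ − x̄)⁴ = 622414.5423 ⇒ m₄ = 88916.36318
m₂² = 20198.79050
g₂ = m₄/m₂² − 3 = 4.40206 − 3 ≈ 1.402

1.402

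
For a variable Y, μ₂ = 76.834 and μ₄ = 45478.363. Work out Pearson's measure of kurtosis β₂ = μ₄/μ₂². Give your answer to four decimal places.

7.7037

μ₂² = 76.834² = 5903.46356
μ₄/μ₂² = 45478.363 / 5903.46356 = 7.70367
β₂ ≈ 7.7037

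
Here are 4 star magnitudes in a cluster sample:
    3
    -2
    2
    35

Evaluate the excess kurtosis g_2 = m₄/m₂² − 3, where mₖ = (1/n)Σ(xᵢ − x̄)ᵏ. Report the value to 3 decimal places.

x̄ = 9.5000
Σ(xᵢ − x̄)² = 881.0000 ⇒ m₂ = 220.25000
Σ(xᵢ − x̄)⁴ = 445264.2500 ⇒ m₄ = 111316.06250
m₂² = 48510.06250
g_2 = m₄/m₂² − 3 = 2.29470 − 3 ≈ -0.705

-0.705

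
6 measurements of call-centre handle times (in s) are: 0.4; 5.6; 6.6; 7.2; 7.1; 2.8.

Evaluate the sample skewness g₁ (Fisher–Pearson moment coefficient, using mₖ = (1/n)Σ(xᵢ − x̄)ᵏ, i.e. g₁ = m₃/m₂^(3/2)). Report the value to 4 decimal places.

x̄ = (0.4 + 5.6 + 6.6 + 7.2 + 7.1 + 2.8) / 6 = 4.9500
deviations (xᵢ − x̄): -4.5500, 0.6500, 1.6500, 2.2500, 2.1500, -2.1500
Σ(xᵢ − x̄)² = 38.1550 ⇒ m₂ = 38.1550/6 = 6.35917
Σ(xᵢ − x̄)³ = -78.0390 ⇒ m₃ = -78.0390/6 = -13.00650
m₂^(3/2) = 6.35917^(1.5) = 16.03616
g₁ = m₃ / m₂^(3/2) = -13.00650 / 16.03616 ≈ -0.8111

-0.8111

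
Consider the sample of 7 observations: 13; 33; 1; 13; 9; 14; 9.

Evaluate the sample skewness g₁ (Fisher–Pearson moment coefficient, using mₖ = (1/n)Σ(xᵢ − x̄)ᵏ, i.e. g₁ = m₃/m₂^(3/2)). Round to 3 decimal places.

1.126

x̄ = (13 + 33 + 1 + 13 + 9 + 14 + 9) / 7 = 13.1429
deviations (xᵢ − x̄): -0.1429, 19.8571, -12.1429, -0.1429, -4.1429, 0.8571, -4.1429
Σ(xᵢ − x̄)² = 576.8571 ⇒ m₂ = 576.8571/7 = 82.40816
Σ(xᵢ − x̄)³ = 5897.7551 ⇒ m₃ = 5897.7551/7 = 842.53644
m₂^(3/2) = 82.40816^(1.5) = 748.09259
g₁ = m₃ / m₂^(3/2) = 842.53644 / 748.09259 ≈ 1.126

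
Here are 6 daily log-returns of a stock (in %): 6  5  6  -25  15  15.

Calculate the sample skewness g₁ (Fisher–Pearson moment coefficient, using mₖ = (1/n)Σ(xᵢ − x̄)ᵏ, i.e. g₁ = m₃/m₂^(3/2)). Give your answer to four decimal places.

-1.4009

x̄ = (6 + 5 + 6 - 25 + 15 + 15) / 6 = 3.6667
deviations (xᵢ − x̄): 2.3333, 1.3333, 2.3333, -28.6667, 11.3333, 11.3333
Σ(xᵢ − x̄)² = 1091.3333 ⇒ m₂ = 1091.3333/6 = 181.88889
Σ(xᵢ − x̄)³ = -20618.4444 ⇒ m₃ = -20618.4444/6 = -3436.40741
m₂^(3/2) = 181.88889^(1.5) = 2453.06612
g₁ = m₃ / m₂^(3/2) = -3436.40741 / 2453.06612 ≈ -1.4009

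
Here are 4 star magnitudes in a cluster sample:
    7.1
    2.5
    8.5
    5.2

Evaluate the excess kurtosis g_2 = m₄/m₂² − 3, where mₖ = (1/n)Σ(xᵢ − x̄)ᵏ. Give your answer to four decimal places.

x̄ = 5.8250
Σ(xᵢ − x̄)² = 20.2275 ⇒ m₂ = 5.05688
Σ(xᵢ − x̄)⁴ = 176.2251 ⇒ m₄ = 44.05626
m₂² = 25.57198
g_2 = m₄/m₂² − 3 = 1.72283 − 3 ≈ -1.2772

-1.2772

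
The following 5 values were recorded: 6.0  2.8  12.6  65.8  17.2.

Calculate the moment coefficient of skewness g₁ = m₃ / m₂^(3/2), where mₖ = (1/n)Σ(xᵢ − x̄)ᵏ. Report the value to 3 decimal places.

x̄ = (6.0 + 2.8 + 12.6 + 65.8 + 17.2) / 5 = 20.8800
deviations (xᵢ − x̄): -14.8800, -18.0800, -8.2800, 44.9200, -3.6800
Σ(xᵢ − x̄)² = 2648.2080 ⇒ m₂ = 2648.2080/5 = 529.64160
Σ(xᵢ − x̄)³ = 80817.6115 ⇒ m₃ = 80817.6115/5 = 16163.52230
m₂^(3/2) = 529.64160^(1.5) = 12189.14191
g₁ = m₃ / m₂^(3/2) = 16163.52230 / 12189.14191 ≈ 1.326

1.326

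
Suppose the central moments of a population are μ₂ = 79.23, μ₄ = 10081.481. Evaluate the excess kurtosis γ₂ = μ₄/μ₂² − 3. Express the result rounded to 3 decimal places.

μ₂² = 79.23² = 6277.39290
μ₄/μ₂² = 10081.481 / 6277.39290 = 1.60600
γ₂ = 1.60600 − 3 ≈ -1.394

-1.394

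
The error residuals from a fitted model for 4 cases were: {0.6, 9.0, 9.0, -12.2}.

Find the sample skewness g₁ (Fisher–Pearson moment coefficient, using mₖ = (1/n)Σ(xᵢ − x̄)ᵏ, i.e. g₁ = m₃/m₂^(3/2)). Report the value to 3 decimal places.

x̄ = (0.6 + 9.0 + 9.0 - 12.2) / 4 = 1.6000
deviations (xᵢ − x̄): -1.0000, 7.4000, 7.4000, -13.8000
Σ(xᵢ − x̄)² = 300.9600 ⇒ m₂ = 300.9600/4 = 75.24000
Σ(xᵢ − x̄)³ = -1818.6240 ⇒ m₃ = -1818.6240/4 = -454.65600
m₂^(3/2) = 75.24000^(1.5) = 652.63924
g₁ = m₃ / m₂^(3/2) = -454.65600 / 652.63924 ≈ -0.697

-0.697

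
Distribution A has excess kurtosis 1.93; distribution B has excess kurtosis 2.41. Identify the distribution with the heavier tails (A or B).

B

Higher excess kurtosis ⇒ heavier tails relative to the normal distribution.
1.93 vs 2.41: the larger is 2.41, so B has heavier tails.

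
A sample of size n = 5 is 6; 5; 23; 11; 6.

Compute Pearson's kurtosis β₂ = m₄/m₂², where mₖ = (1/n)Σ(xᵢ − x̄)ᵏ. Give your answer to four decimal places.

x̄ = 10.2000
Σ(xᵢ − x̄)² = 226.8000 ⇒ m₂ = 45.36000
Σ(xᵢ − x̄)⁴ = 28197.4560 ⇒ m₄ = 5639.49120
m₂² = 2057.52960
β₂ = m₄/m₂² = 5639.49120 / 2057.52960 ≈ 2.7409

2.7409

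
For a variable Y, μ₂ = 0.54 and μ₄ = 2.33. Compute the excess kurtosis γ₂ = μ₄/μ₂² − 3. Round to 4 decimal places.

μ₂² = 0.54² = 0.29160
μ₄/μ₂² = 2.33 / 0.29160 = 7.99040
γ₂ = 7.99040 − 3 ≈ 4.9904

4.9904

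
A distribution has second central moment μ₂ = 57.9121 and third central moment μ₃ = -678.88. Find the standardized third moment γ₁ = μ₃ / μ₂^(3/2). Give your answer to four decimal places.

σ = √μ₂ = √57.9121 = 7.61000
σ³ = μ₂^(3/2) = 440.71108
γ₁ = μ₃/σ³ = -678.88 / 440.71108 ≈ -1.5404

-1.5404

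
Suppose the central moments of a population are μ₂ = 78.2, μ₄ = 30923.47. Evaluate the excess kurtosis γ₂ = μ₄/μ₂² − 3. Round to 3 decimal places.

μ₂² = 78.2² = 6115.24000
μ₄/μ₂² = 30923.47 / 6115.24000 = 5.05679
γ₂ = 5.05679 − 3 ≈ 2.057

2.057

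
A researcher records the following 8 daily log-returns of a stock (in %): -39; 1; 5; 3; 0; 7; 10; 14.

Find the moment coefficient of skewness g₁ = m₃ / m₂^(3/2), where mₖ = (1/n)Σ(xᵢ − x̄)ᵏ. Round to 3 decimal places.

-1.904

x̄ = (-39 + 1 + 5 + 3 + 0 + 7 + 10 + 14) / 8 = 0.1250
deviations (xᵢ − x̄): -39.1250, 0.8750, 4.8750, 2.8750, -0.1250, 6.8750, 9.8750, 13.8750
Σ(xᵢ − x̄)² = 1900.8750 ⇒ m₂ = 1900.8750/8 = 237.60938
Σ(xᵢ − x̄)³ = -55791.8438 ⇒ m₃ = -55791.8438/8 = -6973.98047
m₂^(3/2) = 237.60938^(1.5) = 3662.64948
g₁ = m₃ / m₂^(3/2) = -6973.98047 / 3662.64948 ≈ -1.904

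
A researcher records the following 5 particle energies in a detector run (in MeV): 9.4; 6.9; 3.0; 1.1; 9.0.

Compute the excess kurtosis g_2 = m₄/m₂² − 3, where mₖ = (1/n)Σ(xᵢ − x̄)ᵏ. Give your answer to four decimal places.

-1.5756

x̄ = 5.8800
Σ(xᵢ − x̄)² = 54.3080 ⇒ m₂ = 10.86160
Σ(xᵢ − x̄)⁴ = 840.2094 ⇒ m₄ = 168.04189
m₂² = 117.97435
g_2 = m₄/m₂² − 3 = 1.42439 − 3 ≈ -1.5756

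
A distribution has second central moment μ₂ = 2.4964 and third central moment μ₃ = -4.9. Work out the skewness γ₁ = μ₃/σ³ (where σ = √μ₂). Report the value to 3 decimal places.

-1.242

σ = √μ₂ = √2.4964 = 1.58000
σ³ = μ₂^(3/2) = 3.94431
γ₁ = μ₃/σ³ = -4.9 / 3.94431 ≈ -1.242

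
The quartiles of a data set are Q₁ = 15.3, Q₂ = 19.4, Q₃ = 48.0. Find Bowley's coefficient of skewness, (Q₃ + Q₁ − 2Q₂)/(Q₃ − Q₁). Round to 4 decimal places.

0.7492

numerator: Q₃ + Q₁ − 2Q₂ = 48.0 + 15.3 − 2×19.4 = 24.5000
denominator: Q₃ − Q₁ = 48.0 − 15.3 = 32.7000
Bowley skewness = 24.5000 / 32.7000 ≈ 0.7492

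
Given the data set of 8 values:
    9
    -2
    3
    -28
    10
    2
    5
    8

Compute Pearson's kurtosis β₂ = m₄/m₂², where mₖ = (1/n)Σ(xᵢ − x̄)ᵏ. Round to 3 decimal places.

5.005

x̄ = 0.8750
Σ(xᵢ − x̄)² = 1064.8750 ⇒ m₂ = 133.10938
Σ(xᵢ − x̄)⁴ = 709413.3379 ⇒ m₄ = 88676.66724
m₂² = 17718.10571
β₂ = m₄/m₂² = 88676.66724 / 17718.10571 ≈ 5.005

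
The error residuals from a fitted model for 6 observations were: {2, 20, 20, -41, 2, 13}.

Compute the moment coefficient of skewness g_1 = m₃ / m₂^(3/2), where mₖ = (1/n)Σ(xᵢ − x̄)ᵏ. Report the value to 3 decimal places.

x̄ = (2 + 20 + 20 - 41 + 2 + 13) / 6 = 2.6667
deviations (xᵢ − x̄): -0.6667, 17.3333, 17.3333, -43.6667, -0.6667, 10.3333
Σ(xᵢ − x̄)² = 2615.3333 ⇒ m₂ = 2615.3333/6 = 435.88889
Σ(xᵢ − x̄)³ = -71744.4444 ⇒ m₃ = -71744.4444/6 = -11957.40741
m₂^(3/2) = 435.88889^(1.5) = 9100.46740
g_1 = m₃ / m₂^(3/2) = -11957.40741 / 9100.46740 ≈ -1.314

-1.314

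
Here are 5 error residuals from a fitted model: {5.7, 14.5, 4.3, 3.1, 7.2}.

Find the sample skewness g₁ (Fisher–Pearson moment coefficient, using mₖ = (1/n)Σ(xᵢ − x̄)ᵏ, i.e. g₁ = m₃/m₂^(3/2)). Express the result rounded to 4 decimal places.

x̄ = (5.7 + 14.5 + 4.3 + 3.1 + 7.2) / 5 = 6.9600
deviations (xᵢ − x̄): -1.2600, 7.5400, -2.6600, -3.8600, 0.2400
Σ(xᵢ − x̄)² = 80.4720 ⇒ m₂ = 80.4720/5 = 16.09440
Σ(xᵢ − x̄)³ = 350.3410 ⇒ m₃ = 350.3410/5 = 70.06819
m₂^(3/2) = 16.09440^(1.5) = 64.56723
g₁ = m₃ / m₂^(3/2) = 70.06819 / 64.56723 ≈ 1.0852

1.0852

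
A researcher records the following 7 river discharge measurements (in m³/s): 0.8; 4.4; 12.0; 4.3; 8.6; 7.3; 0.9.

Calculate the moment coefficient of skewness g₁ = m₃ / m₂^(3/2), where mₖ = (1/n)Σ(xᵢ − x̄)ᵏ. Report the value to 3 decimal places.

0.299

x̄ = (0.8 + 4.4 + 12.0 + 4.3 + 8.6 + 7.3 + 0.9) / 7 = 5.4714
deviations (xᵢ − x̄): -4.6714, -1.0714, 6.5286, -1.1714, 3.1286, 1.8286, -4.5714
Σ(xᵢ − x̄)² = 100.9943 ⇒ m₂ = 100.9943/7 = 14.42776
Σ(xᵢ − x̄)³ = 114.6868 ⇒ m₃ = 114.6868/7 = 16.38383
m₂^(3/2) = 14.42776^(1.5) = 54.80222
g₁ = m₃ / m₂^(3/2) = 16.38383 / 54.80222 ≈ 0.299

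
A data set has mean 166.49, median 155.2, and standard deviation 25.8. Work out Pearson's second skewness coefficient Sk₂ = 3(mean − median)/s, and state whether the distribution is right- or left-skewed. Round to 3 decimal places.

Sk₂ = 3(166.49 − 155.2) / 25.8 = 3 × 11.2900 / 25.8
    = 33.8700 / 25.8 ≈ 1.313
Sk₂ > 0 ⇒ mean > median ⇒ right-skewed (positive skew).

1.313, right-skewed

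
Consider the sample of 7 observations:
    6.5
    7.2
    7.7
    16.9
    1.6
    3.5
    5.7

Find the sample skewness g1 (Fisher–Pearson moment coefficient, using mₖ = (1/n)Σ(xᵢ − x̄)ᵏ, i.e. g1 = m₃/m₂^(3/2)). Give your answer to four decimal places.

x̄ = (6.5 + 7.2 + 7.7 + 16.9 + 1.6 + 3.5 + 5.7) / 7 = 7.0143
deviations (xᵢ − x̄): -0.5143, 0.1857, 0.6857, 9.8857, -5.4143, -3.5143, -1.3143
Σ(xᵢ − x̄)² = 141.8886 ⇒ m₂ = 141.8886/7 = 20.26980
Σ(xᵢ − x̄)³ = 761.9080 ⇒ m₃ = 761.9080/7 = 108.84401
m₂^(3/2) = 20.26980^(1.5) = 91.25866
g1 = m₃ / m₂^(3/2) = 108.84401 / 91.25866 ≈ 1.1927

1.1927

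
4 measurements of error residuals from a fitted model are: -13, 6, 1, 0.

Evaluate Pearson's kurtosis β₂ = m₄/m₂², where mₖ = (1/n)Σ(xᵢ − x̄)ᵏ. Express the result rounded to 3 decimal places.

2.133

x̄ = -1.5000
Σ(xᵢ − x̄)² = 197.0000 ⇒ m₂ = 49.25000
Σ(xᵢ − x̄)⁴ = 20698.2500 ⇒ m₄ = 5174.56250
m₂² = 2425.56250
β₂ = m₄/m₂² = 5174.56250 / 2425.56250 ≈ 2.133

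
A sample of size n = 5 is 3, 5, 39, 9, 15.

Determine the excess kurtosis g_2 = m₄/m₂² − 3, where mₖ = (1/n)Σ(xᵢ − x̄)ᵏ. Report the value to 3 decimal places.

-0.237

x̄ = 14.2000
Σ(xᵢ − x̄)² = 852.8000 ⇒ m₂ = 170.56000
Σ(xᵢ − x̄)⁴ = 401904.8960 ⇒ m₄ = 80380.97920
m₂² = 29090.71360
g_2 = m₄/m₂² − 3 = 2.76311 − 3 ≈ -0.237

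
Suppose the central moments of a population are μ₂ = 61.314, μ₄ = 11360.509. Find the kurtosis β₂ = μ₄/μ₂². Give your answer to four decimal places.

μ₂² = 61.314² = 3759.40660
μ₄/μ₂² = 11360.509 / 3759.40660 = 3.02189
β₂ ≈ 3.0219

3.0219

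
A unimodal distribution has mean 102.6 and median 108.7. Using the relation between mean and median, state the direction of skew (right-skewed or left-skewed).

mean − median = 102.6 − 108.7 = -6.1
mean < median ⇒ the longer tail is on the left ⇒ left-skewed (negatively skewed).

left-skewed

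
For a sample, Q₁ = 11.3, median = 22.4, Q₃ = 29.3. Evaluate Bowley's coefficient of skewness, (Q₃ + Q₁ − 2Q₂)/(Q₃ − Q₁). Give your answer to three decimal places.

-0.233

numerator: Q₃ + Q₁ − 2Q₂ = 29.3 + 11.3 − 2×22.4 = -4.2000
denominator: Q₃ − Q₁ = 29.3 − 11.3 = 18.0000
Bowley skewness = -4.2000 / 18.0000 ≈ -0.233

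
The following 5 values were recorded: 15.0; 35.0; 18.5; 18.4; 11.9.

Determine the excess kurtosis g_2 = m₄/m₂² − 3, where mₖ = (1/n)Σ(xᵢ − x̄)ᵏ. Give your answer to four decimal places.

-0.1567

x̄ = 19.7600
Σ(xᵢ − x̄)² = 320.1320 ⇒ m₂ = 64.02640
Σ(xᵢ − x̄)⁴ = 58279.6201 ⇒ m₄ = 11655.92401
m₂² = 4099.37990
g_2 = m₄/m₂² − 3 = 2.84334 − 3 ≈ -0.1567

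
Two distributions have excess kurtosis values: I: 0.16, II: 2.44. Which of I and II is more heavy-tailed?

II

Higher excess kurtosis ⇒ heavier tails relative to the normal distribution.
0.16 vs 2.44: the larger is 2.44, so II has heavier tails.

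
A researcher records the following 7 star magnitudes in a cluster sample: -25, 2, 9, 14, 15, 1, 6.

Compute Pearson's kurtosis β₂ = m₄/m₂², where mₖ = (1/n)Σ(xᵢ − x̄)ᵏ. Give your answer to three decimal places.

3.839

x̄ = 3.1429
Σ(xᵢ − x̄)² = 1098.8571 ⇒ m₂ = 156.97959
Σ(xᵢ − x̄)⁴ = 662223.8484 ⇒ m₄ = 94603.40691
m₂² = 24642.59225
β₂ = m₄/m₂² = 94603.40691 / 24642.59225 ≈ 3.839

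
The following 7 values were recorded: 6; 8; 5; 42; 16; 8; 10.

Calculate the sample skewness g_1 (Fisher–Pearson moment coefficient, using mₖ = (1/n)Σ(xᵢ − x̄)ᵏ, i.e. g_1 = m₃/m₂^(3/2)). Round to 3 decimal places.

1.750

x̄ = (6 + 8 + 5 + 42 + 16 + 8 + 10) / 7 = 13.5714
deviations (xᵢ − x̄): -7.5714, -5.5714, -8.5714, 28.4286, 2.4286, -5.5714, -3.5714
Σ(xᵢ − x̄)² = 1019.7143 ⇒ m₂ = 1019.7143/7 = 145.67347
Σ(xᵢ − x̄)³ = 21534.6122 ⇒ m₃ = 21534.6122/7 = 3076.37318
m₂^(3/2) = 145.67347^(1.5) = 1758.20980
g_1 = m₃ / m₂^(3/2) = 3076.37318 / 1758.20980 ≈ 1.750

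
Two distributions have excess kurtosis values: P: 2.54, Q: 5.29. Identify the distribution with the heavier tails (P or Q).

Q

Higher excess kurtosis ⇒ heavier tails relative to the normal distribution.
2.54 vs 5.29: the larger is 5.29, so Q has heavier tails.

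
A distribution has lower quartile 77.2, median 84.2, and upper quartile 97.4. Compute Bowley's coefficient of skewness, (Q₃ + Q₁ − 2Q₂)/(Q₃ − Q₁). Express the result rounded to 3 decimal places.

0.307

numerator: Q₃ + Q₁ − 2Q₂ = 97.4 + 77.2 − 2×84.2 = 6.2000
denominator: Q₃ − Q₁ = 97.4 − 77.2 = 20.2000
Bowley skewness = 6.2000 / 20.2000 ≈ 0.307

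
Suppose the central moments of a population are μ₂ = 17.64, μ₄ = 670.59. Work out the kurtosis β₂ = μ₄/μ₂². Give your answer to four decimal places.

μ₂² = 17.64² = 311.16960
μ₄/μ₂² = 670.59 / 311.16960 = 2.15506
β₂ ≈ 2.1551

2.1551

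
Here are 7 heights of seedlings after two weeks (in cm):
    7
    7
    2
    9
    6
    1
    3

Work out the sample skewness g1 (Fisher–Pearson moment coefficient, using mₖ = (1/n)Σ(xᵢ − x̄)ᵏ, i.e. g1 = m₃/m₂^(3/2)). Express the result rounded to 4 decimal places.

x̄ = (7 + 7 + 2 + 9 + 6 + 1 + 3) / 7 = 5.0000
deviations (xᵢ − x̄): 2.0000, 2.0000, -3.0000, 4.0000, 1.0000, -4.0000, -2.0000
Σ(xᵢ − x̄)² = 54.0000 ⇒ m₂ = 54.0000/7 = 7.71429
Σ(xᵢ − x̄)³ = -18.0000 ⇒ m₃ = -18.0000/7 = -2.57143
m₂^(3/2) = 7.71429^(1.5) = 21.42612
g1 = m₃ / m₂^(3/2) = -2.57143 / 21.42612 ≈ -0.1200

-0.1200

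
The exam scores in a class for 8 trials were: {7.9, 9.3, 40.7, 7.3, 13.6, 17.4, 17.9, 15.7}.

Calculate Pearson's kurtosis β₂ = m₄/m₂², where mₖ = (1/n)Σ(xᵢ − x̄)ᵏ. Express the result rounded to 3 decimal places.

4.570

x̄ = 16.2250
Σ(xᵢ − x̄)² = 807.2950 ⇒ m₂ = 100.91188
Σ(xᵢ − x̄)⁴ = 372337.0640 ⇒ m₄ = 46542.13300
m₂² = 10183.20652
β₂ = m₄/m₂² = 46542.13300 / 10183.20652 ≈ 4.570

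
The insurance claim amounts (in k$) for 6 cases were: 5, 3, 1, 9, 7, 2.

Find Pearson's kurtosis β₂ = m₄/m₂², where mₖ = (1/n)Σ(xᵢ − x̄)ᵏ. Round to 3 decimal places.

x̄ = 4.5000
Σ(xᵢ − x̄)² = 47.5000 ⇒ m₂ = 7.91667
Σ(xᵢ − x̄)⁴ = 643.3750 ⇒ m₄ = 107.22917
m₂² = 62.67361
β₂ = m₄/m₂² = 107.22917 / 62.67361 ≈ 1.711

1.711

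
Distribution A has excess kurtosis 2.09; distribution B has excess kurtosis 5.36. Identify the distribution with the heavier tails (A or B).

Higher excess kurtosis ⇒ heavier tails relative to the normal distribution.
2.09 vs 5.36: the larger is 5.36, so B has heavier tails.

B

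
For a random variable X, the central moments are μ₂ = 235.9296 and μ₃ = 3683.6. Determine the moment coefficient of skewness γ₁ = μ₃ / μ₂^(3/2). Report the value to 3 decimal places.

σ = √μ₂ = √235.9296 = 15.36000
σ³ = μ₂^(3/2) = 3623.87866
γ₁ = μ₃/σ³ = 3683.6 / 3623.87866 ≈ 1.016

1.016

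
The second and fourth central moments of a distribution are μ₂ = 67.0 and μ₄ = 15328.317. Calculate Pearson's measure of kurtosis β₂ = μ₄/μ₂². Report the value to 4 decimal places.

3.4146

μ₂² = 67.0² = 4489.00000
μ₄/μ₂² = 15328.317 / 4489.00000 = 3.41464
β₂ ≈ 3.4146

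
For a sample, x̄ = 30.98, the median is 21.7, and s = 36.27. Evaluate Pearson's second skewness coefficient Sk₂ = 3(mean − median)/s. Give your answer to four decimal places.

Sk₂ = 3(30.98 − 21.7) / 36.27 = 3 × 9.2800 / 36.27
    = 27.8400 / 36.27 ≈ 0.7676

0.7676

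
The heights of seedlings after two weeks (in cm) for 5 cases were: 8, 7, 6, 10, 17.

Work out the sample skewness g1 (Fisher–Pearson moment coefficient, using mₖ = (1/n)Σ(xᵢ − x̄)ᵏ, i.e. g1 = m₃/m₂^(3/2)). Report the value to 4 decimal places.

x̄ = (8 + 7 + 6 + 10 + 17) / 5 = 9.6000
deviations (xᵢ − x̄): -1.6000, -2.6000, -3.6000, 0.4000, 7.4000
Σ(xᵢ − x̄)² = 77.2000 ⇒ m₂ = 77.2000/5 = 15.44000
Σ(xᵢ − x̄)³ = 336.9600 ⇒ m₃ = 336.9600/5 = 67.39200
m₂^(3/2) = 15.44000^(1.5) = 60.66957
g1 = m₃ / m₂^(3/2) = 67.39200 / 60.66957 ≈ 1.1108

1.1108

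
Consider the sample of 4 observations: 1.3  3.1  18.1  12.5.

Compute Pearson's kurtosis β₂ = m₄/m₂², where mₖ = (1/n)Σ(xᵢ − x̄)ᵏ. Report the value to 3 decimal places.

1.338

x̄ = 8.7500
Σ(xᵢ − x̄)² = 188.9100 ⇒ m₂ = 47.22750
Σ(xᵢ − x̄)⁴ = 11940.0209 ⇒ m₄ = 2985.00523
m₂² = 2230.43676
β₂ = m₄/m₂² = 2985.00523 / 2230.43676 ≈ 1.338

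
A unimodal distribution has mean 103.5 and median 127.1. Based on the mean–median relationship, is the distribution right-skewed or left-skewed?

left-skewed

mean − median = 103.5 − 127.1 = -23.6
mean < median ⇒ the longer tail is on the left ⇒ left-skewed (negatively skewed).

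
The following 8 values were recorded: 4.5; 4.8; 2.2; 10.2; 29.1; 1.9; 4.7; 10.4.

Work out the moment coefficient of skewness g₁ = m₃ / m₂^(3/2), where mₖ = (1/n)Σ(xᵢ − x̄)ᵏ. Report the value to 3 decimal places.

1.735

x̄ = (4.5 + 4.8 + 2.2 + 10.2 + 29.1 + 1.9 + 4.7 + 10.4) / 8 = 8.4750
deviations (xᵢ − x̄): -3.9750, -3.6750, -6.2750, 1.7250, 20.6250, -6.5750, -3.7750, 1.9250
Σ(xᵢ − x̄)² = 558.2350 ⇒ m₂ = 558.2350/8 = 69.77938
Σ(xᵢ − x̄)³ = 8088.3878 ⇒ m₃ = 8088.3878/8 = 1011.04847
m₂^(3/2) = 69.77938^(1.5) = 582.89538
g₁ = m₃ / m₂^(3/2) = 1011.04847 / 582.89538 ≈ 1.735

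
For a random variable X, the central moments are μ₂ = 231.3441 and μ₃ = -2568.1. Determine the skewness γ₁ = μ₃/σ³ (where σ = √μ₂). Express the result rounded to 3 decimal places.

σ = √μ₂ = √231.3441 = 15.21000
σ³ = μ₂^(3/2) = 3518.74376
γ₁ = μ₃/σ³ = -2568.1 / 3518.74376 ≈ -0.730

-0.730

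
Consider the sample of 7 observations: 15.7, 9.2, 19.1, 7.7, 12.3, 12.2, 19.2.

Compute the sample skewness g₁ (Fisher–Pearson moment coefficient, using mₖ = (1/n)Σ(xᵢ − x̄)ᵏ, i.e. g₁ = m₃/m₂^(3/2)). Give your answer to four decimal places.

0.0867

x̄ = (15.7 + 9.2 + 19.1 + 7.7 + 12.3 + 12.2 + 19.2) / 7 = 13.6286
deviations (xᵢ − x̄): 2.0714, -4.4286, 5.4714, -5.9286, -1.3286, -1.4286, 5.5714
Σ(xᵢ − x̄)² = 123.8343 ⇒ m₂ = 123.8343/7 = 17.69061
Σ(xᵢ − x̄)³ = 45.1335 ⇒ m₃ = 45.1335/7 = 6.44764
m₂^(3/2) = 17.69061^(1.5) = 74.40709
g₁ = m₃ / m₂^(3/2) = 6.44764 / 74.40709 ≈ 0.0867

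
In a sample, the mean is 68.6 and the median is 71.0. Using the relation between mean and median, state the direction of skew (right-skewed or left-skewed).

left-skewed

mean − median = 68.6 − 71.0 = -2.4
mean < median ⇒ the longer tail is on the left ⇒ left-skewed (negatively skewed).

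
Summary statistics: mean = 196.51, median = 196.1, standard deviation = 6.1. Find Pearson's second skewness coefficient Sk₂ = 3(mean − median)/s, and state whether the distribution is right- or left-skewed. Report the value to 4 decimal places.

Sk₂ = 3(196.51 − 196.1) / 6.1 = 3 × 0.4100 / 6.1
    = 1.2300 / 6.1 ≈ 0.2016
Sk₂ > 0 ⇒ mean > median ⇒ right-skewed (positive skew).

0.2016, right-skewed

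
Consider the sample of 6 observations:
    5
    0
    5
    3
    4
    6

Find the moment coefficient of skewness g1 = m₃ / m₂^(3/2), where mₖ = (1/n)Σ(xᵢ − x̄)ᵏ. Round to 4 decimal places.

x̄ = (5 + 0 + 5 + 3 + 4 + 6) / 6 = 3.8333
deviations (xᵢ − x̄): 1.1667, -3.8333, 1.1667, -0.8333, 0.1667, 2.1667
Σ(xᵢ − x̄)² = 22.8333 ⇒ m₂ = 22.8333/6 = 3.80556
Σ(xᵢ − x̄)³ = -43.5556 ⇒ m₃ = -43.5556/6 = -7.25926
m₂^(3/2) = 3.80556^(1.5) = 7.42381
g1 = m₃ / m₂^(3/2) = -7.25926 / 7.42381 ≈ -0.9778

-0.9778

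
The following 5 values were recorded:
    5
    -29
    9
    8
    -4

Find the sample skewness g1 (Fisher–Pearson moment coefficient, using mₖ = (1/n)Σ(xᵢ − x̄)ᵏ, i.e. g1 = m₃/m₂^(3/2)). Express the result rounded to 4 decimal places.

x̄ = (5 - 29 + 9 + 8 - 4) / 5 = -2.2000
deviations (xᵢ − x̄): 7.2000, -26.8000, 11.2000, 10.2000, -1.8000
Σ(xᵢ − x̄)² = 1002.8000 ⇒ m₂ = 1002.8000/5 = 200.56000
Σ(xᵢ − x̄)³ = -16415.2800 ⇒ m₃ = -16415.2800/5 = -3283.05600
m₂^(3/2) = 200.56000^(1.5) = 2840.31483
g1 = m₃ / m₂^(3/2) = -3283.05600 / 2840.31483 ≈ -1.1559

-1.1559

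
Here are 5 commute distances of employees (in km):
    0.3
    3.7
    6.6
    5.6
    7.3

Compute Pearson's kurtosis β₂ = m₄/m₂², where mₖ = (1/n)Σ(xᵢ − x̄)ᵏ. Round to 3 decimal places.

2.187

x̄ = 4.7000
Σ(xᵢ − x̄)² = 31.5400 ⇒ m₂ = 6.30800
Σ(xᵢ − x̄)⁴ = 435.1954 ⇒ m₄ = 87.03908
m₂² = 39.79086
β₂ = m₄/m₂² = 87.03908 / 39.79086 ≈ 2.187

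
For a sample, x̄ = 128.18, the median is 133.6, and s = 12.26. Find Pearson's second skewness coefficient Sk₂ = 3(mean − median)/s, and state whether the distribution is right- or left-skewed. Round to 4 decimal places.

-1.3263, left-skewed

Sk₂ = 3(128.18 − 133.6) / 12.26 = 3 × -5.4200 / 12.26
    = -16.2600 / 12.26 ≈ -1.3263
Sk₂ < 0 ⇒ mean < median ⇒ left-skewed (negative skew).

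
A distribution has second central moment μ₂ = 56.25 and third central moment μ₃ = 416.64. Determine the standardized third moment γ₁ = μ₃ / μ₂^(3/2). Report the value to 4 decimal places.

σ = √μ₂ = √56.25 = 7.50000
σ³ = μ₂^(3/2) = 421.87500
γ₁ = μ₃/σ³ = 416.64 / 421.87500 ≈ 0.9876

0.9876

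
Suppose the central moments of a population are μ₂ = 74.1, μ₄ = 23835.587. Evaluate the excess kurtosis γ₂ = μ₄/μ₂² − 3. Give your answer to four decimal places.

1.3410

μ₂² = 74.1² = 5490.81000
μ₄/μ₂² = 23835.587 / 5490.81000 = 4.34100
γ₂ = 4.34100 − 3 ≈ 1.3410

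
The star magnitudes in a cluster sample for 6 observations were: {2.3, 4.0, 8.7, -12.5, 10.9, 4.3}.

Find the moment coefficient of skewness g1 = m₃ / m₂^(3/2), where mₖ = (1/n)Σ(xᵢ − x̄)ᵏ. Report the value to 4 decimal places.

x̄ = (2.3 + 4.0 + 8.7 - 12.5 + 10.9 + 4.3) / 6 = 2.9500
deviations (xᵢ − x̄): -0.6500, 1.0500, 5.7500, -15.4500, 7.9500, 1.3500
Σ(xᵢ − x̄)² = 338.3150 ⇒ m₂ = 338.3150/6 = 56.38583
Σ(xᵢ − x̄)³ = -2992.0410 ⇒ m₃ = -2992.0410/6 = -498.67350
m₂^(3/2) = 56.38583^(1.5) = 423.40405
g1 = m₃ / m₂^(3/2) = -498.67350 / 423.40405 ≈ -1.1778

-1.1778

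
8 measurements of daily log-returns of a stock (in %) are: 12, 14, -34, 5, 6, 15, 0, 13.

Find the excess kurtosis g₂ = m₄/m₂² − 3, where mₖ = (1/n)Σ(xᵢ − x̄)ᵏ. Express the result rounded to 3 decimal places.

2.000

x̄ = 3.8750
Σ(xᵢ − x̄)² = 1830.8750 ⇒ m₂ = 228.85938
Σ(xᵢ − x̄)⁴ = 2095201.1504 ⇒ m₄ = 261900.14380
m₂² = 52376.61353
g₂ = m₄/m₂² − 3 = 5.00033 − 3 ≈ 2.000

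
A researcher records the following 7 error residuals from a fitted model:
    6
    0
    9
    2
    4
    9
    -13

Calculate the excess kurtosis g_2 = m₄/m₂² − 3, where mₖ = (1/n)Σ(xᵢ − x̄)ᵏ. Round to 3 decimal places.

x̄ = 2.4286
Σ(xᵢ − x̄)² = 345.7143 ⇒ m₂ = 49.38776
Σ(xᵢ − x̄)⁴ = 60596.6997 ⇒ m₄ = 8656.67139
m₂² = 2439.15035
g_2 = m₄/m₂² − 3 = 3.54905 − 3 ≈ 0.549

0.549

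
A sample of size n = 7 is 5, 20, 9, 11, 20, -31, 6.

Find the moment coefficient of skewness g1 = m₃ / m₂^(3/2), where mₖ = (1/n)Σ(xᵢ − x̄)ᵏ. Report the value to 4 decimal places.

-1.5119

x̄ = (5 + 20 + 9 + 11 + 20 - 31 + 6) / 7 = 5.7143
deviations (xᵢ − x̄): -0.7143, 14.2857, 3.2857, 5.2857, 14.2857, -36.7143, 0.2857
Σ(xᵢ − x̄)² = 1795.4286 ⇒ m₂ = 1795.4286/7 = 256.48980
Σ(xᵢ − x̄)³ = -43474.8980 ⇒ m₃ = -43474.8980/7 = -6210.69971
m₂^(3/2) = 256.48980^(1.5) = 4107.76072
g1 = m₃ / m₂^(3/2) = -6210.69971 / 4107.76072 ≈ -1.5119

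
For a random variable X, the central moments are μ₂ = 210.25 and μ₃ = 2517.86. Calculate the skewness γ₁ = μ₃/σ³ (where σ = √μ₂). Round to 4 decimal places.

σ = √μ₂ = √210.25 = 14.50000
σ³ = μ₂^(3/2) = 3048.62500
γ₁ = μ₃/σ³ = 2517.86 / 3048.62500 ≈ 0.8259

0.8259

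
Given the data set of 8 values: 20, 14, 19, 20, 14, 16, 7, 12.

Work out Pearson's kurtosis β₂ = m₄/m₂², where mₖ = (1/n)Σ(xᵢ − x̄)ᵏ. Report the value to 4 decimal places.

2.3834

x̄ = 15.2500
Σ(xᵢ − x̄)² = 141.5000 ⇒ m₂ = 17.68750
Σ(xᵢ − x̄)⁴ = 5965.1563 ⇒ m₄ = 745.64453
m₂² = 312.84766
β₂ = m₄/m₂² = 745.64453 / 312.84766 ≈ 2.3834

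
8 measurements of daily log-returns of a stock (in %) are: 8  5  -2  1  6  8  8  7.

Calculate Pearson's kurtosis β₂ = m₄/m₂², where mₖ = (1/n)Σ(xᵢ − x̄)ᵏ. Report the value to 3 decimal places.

x̄ = 5.1250
Σ(xᵢ − x̄)² = 96.8750 ⇒ m₂ = 12.10938
Σ(xᵢ − x̄)⁴ = 3084.5879 ⇒ m₄ = 385.57349
m₂² = 146.63696
β₂ = m₄/m₂² = 385.57349 / 146.63696 ≈ 2.629

2.629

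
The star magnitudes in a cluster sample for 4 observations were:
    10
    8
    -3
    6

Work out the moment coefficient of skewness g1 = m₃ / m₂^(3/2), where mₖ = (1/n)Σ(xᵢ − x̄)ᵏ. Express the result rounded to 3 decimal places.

x̄ = (10 + 8 - 3 + 6) / 4 = 5.2500
deviations (xᵢ − x̄): 4.7500, 2.7500, -8.2500, 0.7500
Σ(xᵢ − x̄)² = 98.7500 ⇒ m₂ = 98.7500/4 = 24.68750
Σ(xᵢ − x̄)³ = -433.1250 ⇒ m₃ = -433.1250/4 = -108.28125
m₂^(3/2) = 24.68750^(1.5) = 122.66359
g1 = m₃ / m₂^(3/2) = -108.28125 / 122.66359 ≈ -0.883

-0.883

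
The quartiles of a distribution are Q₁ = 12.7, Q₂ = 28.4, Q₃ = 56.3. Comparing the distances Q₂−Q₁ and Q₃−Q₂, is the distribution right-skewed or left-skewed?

right-skewed

Q₂ − Q₁ = 15.7;  Q₃ − Q₂ = 27.9
Q₃ − Q₂ > Q₂ − Q₁ ⇒ the upper half is more spread out ⇒ right-skewed.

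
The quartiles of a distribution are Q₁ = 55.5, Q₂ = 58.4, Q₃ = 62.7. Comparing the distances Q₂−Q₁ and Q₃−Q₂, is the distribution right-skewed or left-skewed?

Q₂ − Q₁ = 2.9;  Q₃ − Q₂ = 4.3
Q₃ − Q₂ > Q₂ − Q₁ ⇒ the upper half is more spread out ⇒ right-skewed.

right-skewed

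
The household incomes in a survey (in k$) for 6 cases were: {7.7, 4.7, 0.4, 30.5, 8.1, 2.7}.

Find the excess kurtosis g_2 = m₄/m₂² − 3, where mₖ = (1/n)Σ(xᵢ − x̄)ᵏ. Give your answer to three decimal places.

x̄ = 9.0167
Σ(xᵢ − x̄)² = 596.8883 ⇒ m₂ = 99.48139
Σ(xᵢ − x̄)⁴ = 220468.8380 ⇒ m₄ = 36744.80634
m₂² = 9896.54674
g_2 = m₄/m₂² − 3 = 3.71289 − 3 ≈ 0.713

0.713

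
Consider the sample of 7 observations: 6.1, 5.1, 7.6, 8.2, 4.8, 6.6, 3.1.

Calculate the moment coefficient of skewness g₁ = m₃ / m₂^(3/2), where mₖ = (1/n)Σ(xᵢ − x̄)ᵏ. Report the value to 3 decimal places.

-0.266

x̄ = (6.1 + 5.1 + 7.6 + 8.2 + 4.8 + 6.6 + 3.1) / 7 = 5.9286
deviations (xᵢ − x̄): 0.1714, -0.8286, 1.6714, 2.2714, -1.1286, 0.6714, -2.8286
Σ(xᵢ − x̄)² = 18.3943 ⇒ m₂ = 18.3943/7 = 2.62776
Σ(xᵢ − x̄)³ = -7.9408 ⇒ m₃ = -7.9408/7 = -1.13440
m₂^(3/2) = 2.62776^(1.5) = 4.25968
g₁ = m₃ / m₂^(3/2) = -1.13440 / 4.25968 ≈ -0.266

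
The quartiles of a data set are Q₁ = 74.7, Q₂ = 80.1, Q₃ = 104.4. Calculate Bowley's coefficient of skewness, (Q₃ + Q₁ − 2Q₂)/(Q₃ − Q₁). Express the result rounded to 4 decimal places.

numerator: Q₃ + Q₁ − 2Q₂ = 104.4 + 74.7 − 2×80.1 = 18.9000
denominator: Q₃ − Q₁ = 104.4 − 74.7 = 29.7000
Bowley skewness = 18.9000 / 29.7000 ≈ 0.6364

0.6364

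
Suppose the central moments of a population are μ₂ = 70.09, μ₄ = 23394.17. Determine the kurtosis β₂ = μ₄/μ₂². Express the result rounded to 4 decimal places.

μ₂² = 70.09² = 4912.60810
μ₄/μ₂² = 23394.17 / 4912.60810 = 4.76207
β₂ ≈ 4.7621

4.7621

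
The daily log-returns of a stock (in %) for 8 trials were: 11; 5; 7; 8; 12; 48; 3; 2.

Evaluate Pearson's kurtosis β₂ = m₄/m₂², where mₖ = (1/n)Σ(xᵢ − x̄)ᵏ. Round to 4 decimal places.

5.5298

x̄ = 12.0000
Σ(xᵢ − x̄)² = 1568.0000 ⇒ m₂ = 196.00000
Σ(xᵢ − x̄)⁴ = 1699460.0000 ⇒ m₄ = 212432.50000
m₂² = 38416.00000
β₂ = m₄/m₂² = 212432.50000 / 38416.00000 ≈ 5.5298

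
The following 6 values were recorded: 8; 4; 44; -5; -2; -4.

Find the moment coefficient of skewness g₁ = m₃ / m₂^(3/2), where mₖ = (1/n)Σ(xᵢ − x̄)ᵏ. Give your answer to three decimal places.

1.515

x̄ = (8 + 4 + 44 - 5 - 2 - 4) / 6 = 7.5000
deviations (xᵢ − x̄): 0.5000, -3.5000, 36.5000, -12.5000, -9.5000, -11.5000
Σ(xᵢ − x̄)² = 1723.5000 ⇒ m₂ = 1723.5000/6 = 287.25000
Σ(xᵢ − x̄)³ = 44253.0000 ⇒ m₃ = 44253.0000/6 = 7375.50000
m₂^(3/2) = 287.25000^(1.5) = 4868.44262
g₁ = m₃ / m₂^(3/2) = 7375.50000 / 4868.44262 ≈ 1.515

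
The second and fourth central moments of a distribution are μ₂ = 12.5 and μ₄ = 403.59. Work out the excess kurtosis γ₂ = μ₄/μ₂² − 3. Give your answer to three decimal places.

μ₂² = 12.5² = 156.25000
μ₄/μ₂² = 403.59 / 156.25000 = 2.58298
γ₂ = 2.58298 − 3 ≈ -0.417

-0.417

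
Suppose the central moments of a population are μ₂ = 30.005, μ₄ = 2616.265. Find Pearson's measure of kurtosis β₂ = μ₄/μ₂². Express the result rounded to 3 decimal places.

μ₂² = 30.005² = 900.30002
μ₄/μ₂² = 2616.265 / 900.30002 = 2.90599
β₂ ≈ 2.906

2.906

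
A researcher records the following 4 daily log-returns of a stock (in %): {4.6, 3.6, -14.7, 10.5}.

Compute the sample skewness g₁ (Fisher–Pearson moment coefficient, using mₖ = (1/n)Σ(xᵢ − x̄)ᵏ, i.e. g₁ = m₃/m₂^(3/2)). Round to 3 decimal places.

-0.876

x̄ = (4.6 + 3.6 - 14.7 + 10.5) / 4 = 1.0000
deviations (xᵢ − x̄): 3.6000, 2.6000, -15.7000, 9.5000
Σ(xᵢ − x̄)² = 356.4600 ⇒ m₂ = 356.4600/4 = 89.11500
Σ(xᵢ − x̄)³ = -2948.2860 ⇒ m₃ = -2948.2860/4 = -737.07150
m₂^(3/2) = 89.11500^(1.5) = 841.25221
g₁ = m₃ / m₂^(3/2) = -737.07150 / 841.25221 ≈ -0.876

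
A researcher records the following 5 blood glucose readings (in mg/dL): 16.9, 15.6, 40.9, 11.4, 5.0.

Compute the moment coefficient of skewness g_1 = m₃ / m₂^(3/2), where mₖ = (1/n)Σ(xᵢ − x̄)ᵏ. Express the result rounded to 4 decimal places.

x̄ = (16.9 + 15.6 + 40.9 + 11.4 + 5.0) / 5 = 17.9600
deviations (xᵢ − x̄): -1.0600, -2.3600, 22.9400, -6.5600, -12.9600
Σ(xᵢ − x̄)² = 743.9320 ⇒ m₂ = 743.9320/5 = 148.78640
Σ(xᵢ − x̄)³ = 9598.6102 ⇒ m₃ = 9598.6102/5 = 1919.72203
m₂^(3/2) = 148.78640^(1.5) = 1814.86721
g_1 = m₃ / m₂^(3/2) = 1919.72203 / 1814.86721 ≈ 1.0578

1.0578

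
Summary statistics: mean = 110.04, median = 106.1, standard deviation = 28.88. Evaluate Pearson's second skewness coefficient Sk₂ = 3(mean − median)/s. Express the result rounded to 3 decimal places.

0.409

Sk₂ = 3(110.04 − 106.1) / 28.88 = 3 × 3.9400 / 28.88
    = 11.8200 / 28.88 ≈ 0.409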